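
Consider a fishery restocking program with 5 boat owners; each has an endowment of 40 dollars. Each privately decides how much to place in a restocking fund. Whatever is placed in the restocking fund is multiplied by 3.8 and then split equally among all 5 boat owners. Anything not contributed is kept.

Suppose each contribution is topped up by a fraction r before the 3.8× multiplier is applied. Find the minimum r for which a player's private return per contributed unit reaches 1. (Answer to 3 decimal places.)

0.316

With matching at rate r, one contributed unit becomes (1 + r) in the restocking fund and returns 3.8 × (1 + r) / 5 to the contributor.
Setting this equal to 1: 1 + r = 5/3.8 = 1.3158.
So the minimum matching rate is r = 1.3158 − 1 = 0.316.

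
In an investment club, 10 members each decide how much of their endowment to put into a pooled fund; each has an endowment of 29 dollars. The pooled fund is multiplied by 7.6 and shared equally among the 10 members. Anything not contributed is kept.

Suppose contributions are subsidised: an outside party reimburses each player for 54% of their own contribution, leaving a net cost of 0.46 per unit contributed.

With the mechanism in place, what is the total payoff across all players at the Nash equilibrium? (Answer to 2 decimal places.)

With the mechanism, a contributed unit returns (7.6/10) / 0.46 = 1.6522 per unit of net cost to the contributor — now above 1 — so contributing fully is weakly dominant for every player.
At the Nash equilibrium everyone contributes 29. Group total payoff = 10 × (29 × 0.54 + 7.6 × 29) = 2360.60.

2360.60 dollars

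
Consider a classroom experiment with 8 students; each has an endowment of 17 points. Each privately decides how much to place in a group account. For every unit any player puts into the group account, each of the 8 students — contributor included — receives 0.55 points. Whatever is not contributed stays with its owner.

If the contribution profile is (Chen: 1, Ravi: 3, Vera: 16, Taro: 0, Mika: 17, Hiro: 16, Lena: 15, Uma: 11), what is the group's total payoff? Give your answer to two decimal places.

404.60 points

Total contributed: 1 + 3 + 16 + 0 + 17 + 16 + 15 + 11 = 79; total kept: 8 × 17 − 79 = 57.
The group account pays out 0.55 × 8 × 79 = 347.60 in aggregate.
Group total = 57 + 347.60 = 404.60.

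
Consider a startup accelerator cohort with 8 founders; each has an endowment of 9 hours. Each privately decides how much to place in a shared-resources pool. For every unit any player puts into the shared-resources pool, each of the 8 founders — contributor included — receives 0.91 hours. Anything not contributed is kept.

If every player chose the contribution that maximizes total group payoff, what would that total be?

Each contributed unit returns 7.280 to the group as a whole (0.91 to each of 8 players), which exceeds 1, so the social optimum is full contribution: group total = 7.280 × 72 = 524.16.

524.16 hours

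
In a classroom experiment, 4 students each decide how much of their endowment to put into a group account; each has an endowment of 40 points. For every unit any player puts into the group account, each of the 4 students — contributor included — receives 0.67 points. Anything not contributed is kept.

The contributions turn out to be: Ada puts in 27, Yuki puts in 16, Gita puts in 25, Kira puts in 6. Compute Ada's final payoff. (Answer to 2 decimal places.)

62.58 points

Total contributed: 27 + 16 + 25 + 6 = 74.
Each receives 0.67 × 74 = 49.58 from the group account.
Ada keeps 40 − 27 = 13, so Ada's payoff is 13 + 49.58 = 62.58.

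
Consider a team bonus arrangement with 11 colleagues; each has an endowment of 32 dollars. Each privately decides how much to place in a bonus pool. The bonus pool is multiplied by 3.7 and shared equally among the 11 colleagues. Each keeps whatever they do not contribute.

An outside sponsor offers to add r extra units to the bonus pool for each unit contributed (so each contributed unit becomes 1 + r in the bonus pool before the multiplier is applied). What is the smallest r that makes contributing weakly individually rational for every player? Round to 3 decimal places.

With matching at rate r, one contributed unit becomes (1 + r) in the bonus pool and returns 3.7 × (1 + r) / 11 to the contributor.
Setting this equal to 1: 1 + r = 11/3.7 = 2.9730.
So the minimum matching rate is r = 2.9730 − 1 = 1.973.

1.973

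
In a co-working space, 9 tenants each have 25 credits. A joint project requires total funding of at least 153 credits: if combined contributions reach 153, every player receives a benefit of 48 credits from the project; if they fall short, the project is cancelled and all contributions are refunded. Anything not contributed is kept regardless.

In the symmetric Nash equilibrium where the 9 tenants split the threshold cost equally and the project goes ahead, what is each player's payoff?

Equal share of the threshold: 153/9 = 17.
At this profile no one gains by cutting their contribution: any cut drops the total below 153, the project is cancelled, contributions are refunded, and the deviator ends with 25, which is less than 25 − 17 + 48 = 56. Contributing more than 17 just wastes the excess. So contributing exactly 17 is a best response.
Each player's payoff: 25 − 17 + 48 = 56.

56 credits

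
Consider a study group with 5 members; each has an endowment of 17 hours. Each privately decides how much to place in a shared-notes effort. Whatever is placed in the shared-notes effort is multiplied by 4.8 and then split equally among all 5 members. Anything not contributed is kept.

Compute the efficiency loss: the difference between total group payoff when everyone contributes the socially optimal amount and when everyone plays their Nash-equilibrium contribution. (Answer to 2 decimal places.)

Each contributed unit returns 4.8/5 = 0.9600 to its contributor — below 1 — so contributing 0 is dominant for every player. At the Nash equilibrium everyone keeps their 17, and the group total is 5 × 17 = 85.
Each contributed unit returns 4.800 to the group as a whole (0.9600 to each of 5 players), which exceeds 1, so the social optimum is full contribution: group total = 4.800 × 85 = 408.00.
Efficiency loss = 408.00 − 85 = 323.00.

323.00 hours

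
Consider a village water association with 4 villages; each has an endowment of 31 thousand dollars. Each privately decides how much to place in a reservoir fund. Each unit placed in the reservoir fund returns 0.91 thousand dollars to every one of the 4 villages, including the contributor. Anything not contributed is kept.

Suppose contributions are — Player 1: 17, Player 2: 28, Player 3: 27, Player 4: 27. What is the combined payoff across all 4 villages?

385.36 thousand dollars

Total contributed: 17 + 28 + 27 + 27 = 99; total kept: 4 × 31 − 99 = 25.
The reservoir fund pays out 0.91 × 4 × 99 = 360.36 in aggregate.
Group total = 25 + 360.36 = 385.36.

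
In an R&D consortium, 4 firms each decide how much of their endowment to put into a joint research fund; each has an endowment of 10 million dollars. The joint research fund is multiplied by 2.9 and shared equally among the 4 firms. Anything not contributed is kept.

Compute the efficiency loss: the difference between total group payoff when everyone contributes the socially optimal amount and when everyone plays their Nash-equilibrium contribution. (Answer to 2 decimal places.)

76.00 million dollars

Each contributed unit returns 2.9/4 = 0.7250 to its contributor — below 1 — so contributing 0 is dominant for every player. At the Nash equilibrium everyone keeps their 10, and the group total is 4 × 10 = 40.
Each contributed unit returns 2.900 to the group as a whole (0.7250 to each of 4 players), which exceeds 1, so the social optimum is full contribution: group total = 2.900 × 40 = 116.00.
Efficiency loss = 116.00 − 40 = 76.00.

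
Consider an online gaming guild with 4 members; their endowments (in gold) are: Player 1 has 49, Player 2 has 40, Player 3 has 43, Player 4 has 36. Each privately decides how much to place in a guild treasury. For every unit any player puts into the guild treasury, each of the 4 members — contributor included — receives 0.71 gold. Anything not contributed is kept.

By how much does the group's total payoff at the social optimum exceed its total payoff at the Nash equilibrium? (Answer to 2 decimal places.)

The private return per contributed unit is 0.71 < 1 for everyone, so the Nash equilibrium is zero contribution and the group total is Σ E_j = 49 + 40 + 43 + 36 = 168.
Each contributed unit returns 2.840 to the group, so the social optimum is full contribution by everyone: group total = 2.840 × 168 = 477.12.
Efficiency loss = (2.840 − 1) × 168 = 309.12.

309.12 gold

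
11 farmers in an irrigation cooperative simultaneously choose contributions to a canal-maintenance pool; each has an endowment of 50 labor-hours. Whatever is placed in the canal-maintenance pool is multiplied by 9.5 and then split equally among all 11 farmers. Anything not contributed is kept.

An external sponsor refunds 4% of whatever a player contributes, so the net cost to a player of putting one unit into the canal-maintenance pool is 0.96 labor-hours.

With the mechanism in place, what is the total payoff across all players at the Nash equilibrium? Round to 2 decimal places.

With the mechanism, a contributed unit returns (9.5/11) / 0.96 = 0.8996 per unit of net cost — still below 1 — so contributing 0 remains dominant for every player.
Everyone keeps their endowment and the group total is 11 × 50 = 550.

550.00 labor-hours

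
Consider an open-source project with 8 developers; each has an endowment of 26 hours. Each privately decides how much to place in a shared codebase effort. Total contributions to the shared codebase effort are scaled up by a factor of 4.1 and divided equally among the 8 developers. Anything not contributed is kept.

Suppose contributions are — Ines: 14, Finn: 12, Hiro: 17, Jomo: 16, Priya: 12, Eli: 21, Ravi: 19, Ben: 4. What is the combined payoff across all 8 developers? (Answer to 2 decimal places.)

Total contributed: 14 + 12 + 17 + 16 + 12 + 21 + 19 + 4 = 115; total kept: 8 × 26 − 115 = 93.
The shared codebase effort pays out 4.1 × 115 = 471.50 in aggregate.
Group total = 93 + 471.50 = 564.50.

564.50 hours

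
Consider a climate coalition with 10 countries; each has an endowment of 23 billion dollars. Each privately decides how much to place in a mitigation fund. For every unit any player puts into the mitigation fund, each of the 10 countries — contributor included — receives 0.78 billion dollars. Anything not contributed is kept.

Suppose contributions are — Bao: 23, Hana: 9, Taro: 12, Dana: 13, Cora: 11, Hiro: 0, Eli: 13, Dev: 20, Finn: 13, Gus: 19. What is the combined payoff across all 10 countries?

1134.40 billion dollars

Total contributed: 23 + 9 + 12 + 13 + 11 + 0 + 13 + 20 + 13 + 19 = 133; total kept: 10 × 23 − 133 = 97.
The mitigation fund pays out 0.78 × 10 × 133 = 1037.40 in aggregate.
Group total = 97 + 1037.40 = 1134.40.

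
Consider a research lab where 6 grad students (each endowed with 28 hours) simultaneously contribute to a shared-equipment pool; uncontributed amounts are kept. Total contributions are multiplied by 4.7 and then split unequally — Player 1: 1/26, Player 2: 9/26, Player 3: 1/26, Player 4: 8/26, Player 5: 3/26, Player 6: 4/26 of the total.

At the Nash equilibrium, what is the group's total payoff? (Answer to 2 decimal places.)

375.20 hours

Each unit j contributes comes back to j as 4.7 × (j's share), so j prefers to contribute only if that share exceeds 1/4.7 = 0.2128; otherwise keeping the unit dominates.
The shares above 0.2128 belong to Player 2 and Player 4, contributing 28 each; the remaining 4 contribute 0. Total contributed: 56.
The shared-equipment pool pays out 4.7 × 56 = 263.20 in total (split across the unequal shares, but the aggregate is all that matters for the group sum).
The 4 free-riders keep 28 each, adding 112. Group total = 112 + 263.20 = 375.20.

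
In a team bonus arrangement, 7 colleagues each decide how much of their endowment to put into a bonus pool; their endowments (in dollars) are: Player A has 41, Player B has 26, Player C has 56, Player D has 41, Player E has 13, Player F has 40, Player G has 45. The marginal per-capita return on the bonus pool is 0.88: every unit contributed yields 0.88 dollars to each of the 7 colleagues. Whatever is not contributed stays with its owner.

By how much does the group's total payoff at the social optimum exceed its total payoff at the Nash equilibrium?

The private return per contributed unit is 0.88 < 1 for everyone, so the Nash equilibrium is zero contribution and the group total is Σ E_j = 41 + 26 + 56 + 41 + 13 + 40 + 45 = 262.
Each contributed unit returns 6.160 to the group, so the social optimum is full contribution by everyone: group total = 6.160 × 262 = 1613.92.
Efficiency loss = (6.160 − 1) × 262 = 1351.92.

1351.92 dollars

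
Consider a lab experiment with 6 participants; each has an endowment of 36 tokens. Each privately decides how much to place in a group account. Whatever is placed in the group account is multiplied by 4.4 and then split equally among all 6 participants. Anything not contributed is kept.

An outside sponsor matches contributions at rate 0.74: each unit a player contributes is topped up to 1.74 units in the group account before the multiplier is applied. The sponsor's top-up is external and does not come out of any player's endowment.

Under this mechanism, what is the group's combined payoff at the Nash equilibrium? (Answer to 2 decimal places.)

Under the mechanism each unit contributed yields 4.4 × 1.74 / 6 = 1.2760 back to its contributor per unit of net cost, which exceeds 1, making full contribution the dominant choice for everyone.
At the Nash equilibrium everyone contributes 36. Group total payoff = 4.4 × 1.74 × 216 = 1653.70.

1653.70 tokens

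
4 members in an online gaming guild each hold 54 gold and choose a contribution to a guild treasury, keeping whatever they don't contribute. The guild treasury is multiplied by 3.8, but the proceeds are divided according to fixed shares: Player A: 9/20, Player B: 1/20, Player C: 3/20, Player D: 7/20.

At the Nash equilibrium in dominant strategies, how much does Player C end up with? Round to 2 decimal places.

115.56 gold

Each unit j contributes comes back to j as 3.8 × (j's share), so j prefers to contribute only if that share exceeds 1/3.8 = 0.2632; otherwise keeping the unit dominates.
Player A and Player D clear that bar, contributing 54 each; the remaining 2 contribute 0. Total contributed: 108.
Player C keeps 54 and receives 3.8 × 108 × 3/20 = 61.56 from the guild treasury, for a payoff of 115.56.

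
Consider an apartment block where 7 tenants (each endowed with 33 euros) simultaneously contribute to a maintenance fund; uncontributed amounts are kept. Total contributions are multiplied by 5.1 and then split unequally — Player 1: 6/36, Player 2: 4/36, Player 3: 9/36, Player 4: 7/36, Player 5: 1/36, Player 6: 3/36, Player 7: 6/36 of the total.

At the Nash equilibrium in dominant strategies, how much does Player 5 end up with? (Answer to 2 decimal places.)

37.68 euros

For player j, contributing a unit is worthwhile iff 5.1 × (j's share) ≥ 1, i.e. iff j's share is at least 0.1961.
Player 3 alone (share 9/36) is above the threshold, contributing 33; the remaining 6 contribute 0. Total contributed: 33.
Player 5 keeps 33 and receives 5.1 × 33 × 1/36 = 4.68 from the maintenance fund, for a payoff of 37.68.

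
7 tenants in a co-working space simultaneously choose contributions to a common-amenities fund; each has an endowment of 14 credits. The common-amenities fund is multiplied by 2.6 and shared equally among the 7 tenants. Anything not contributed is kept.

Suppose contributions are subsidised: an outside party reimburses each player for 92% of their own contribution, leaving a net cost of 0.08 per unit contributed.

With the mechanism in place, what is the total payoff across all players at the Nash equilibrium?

344.96 credits

The effective private return per unit is now (2.6/7) / 0.08 = 4.6429 > 1, so every player's dominant strategy flips to full contribution.
At the Nash equilibrium everyone contributes 14. Group total payoff = 7 × (14 × 0.92 + 2.6 × 14) = 344.96.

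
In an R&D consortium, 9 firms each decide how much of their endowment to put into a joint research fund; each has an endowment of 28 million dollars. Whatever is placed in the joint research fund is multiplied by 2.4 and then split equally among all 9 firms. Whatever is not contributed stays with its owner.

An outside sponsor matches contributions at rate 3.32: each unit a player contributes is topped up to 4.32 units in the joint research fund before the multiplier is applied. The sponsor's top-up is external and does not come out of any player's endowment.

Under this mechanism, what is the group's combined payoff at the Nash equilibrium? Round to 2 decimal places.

With the mechanism, a contributed unit returns 2.4 × 4.32 / 9 = 1.1520 per unit of net cost to the contributor — now above 1 — so contributing fully is weakly dominant for every player.
At the Nash equilibrium everyone contributes 28. Group total payoff = 2.4 × 4.32 × 252 = 2612.74.

2612.74 million dollars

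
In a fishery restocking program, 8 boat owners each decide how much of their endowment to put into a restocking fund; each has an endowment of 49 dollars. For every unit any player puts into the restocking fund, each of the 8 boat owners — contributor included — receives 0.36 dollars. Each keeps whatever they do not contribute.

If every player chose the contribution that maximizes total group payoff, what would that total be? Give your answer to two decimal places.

Each contributed unit returns 2.880 to the group as a whole (0.36 to each of 8 players), which exceeds 1, so the social optimum is full contribution: group total = 2.880 × 392 = 1128.96.

1128.96 dollars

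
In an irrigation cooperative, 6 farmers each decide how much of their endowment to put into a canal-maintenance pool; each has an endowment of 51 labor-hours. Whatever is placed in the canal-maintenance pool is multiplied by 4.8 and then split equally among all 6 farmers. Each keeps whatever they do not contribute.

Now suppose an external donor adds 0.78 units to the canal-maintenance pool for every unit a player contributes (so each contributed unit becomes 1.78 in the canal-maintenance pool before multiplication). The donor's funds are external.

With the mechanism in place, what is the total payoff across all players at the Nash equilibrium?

2614.46 labor-hours

With the mechanism, a contributed unit returns 4.8 × 1.78 / 6 = 1.4240 per unit of net cost to the contributor — now above 1 — so contributing fully is weakly dominant for every player.
So the Nash equilibrium is full contribution by all 6; the group earns 4.8 × 1.78 × 306 = 2614.46.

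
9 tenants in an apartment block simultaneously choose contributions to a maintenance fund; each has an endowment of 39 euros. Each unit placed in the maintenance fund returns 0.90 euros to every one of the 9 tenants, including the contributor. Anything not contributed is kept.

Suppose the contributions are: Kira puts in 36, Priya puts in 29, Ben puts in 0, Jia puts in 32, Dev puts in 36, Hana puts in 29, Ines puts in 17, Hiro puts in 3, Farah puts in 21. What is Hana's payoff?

192.70 euros

Total contributed: 36 + 29 + 0 + 32 + 36 + 29 + 17 + 3 + 21 = 203.
Each receives 0.90 × 203 = 182.70 from the maintenance fund.
Hana keeps 39 − 29 = 10, so Hana's payoff is 10 + 182.70 = 192.70.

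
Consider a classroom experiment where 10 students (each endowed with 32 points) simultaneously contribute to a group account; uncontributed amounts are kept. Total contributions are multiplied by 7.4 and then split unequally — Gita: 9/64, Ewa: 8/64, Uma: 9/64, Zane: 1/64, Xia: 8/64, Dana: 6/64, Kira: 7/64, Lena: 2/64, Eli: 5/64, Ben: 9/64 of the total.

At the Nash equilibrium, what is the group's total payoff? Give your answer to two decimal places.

Each unit j contributes comes back to j as 7.4 × (j's share), so j prefers to contribute only if that share exceeds 1/7.4 = 0.1351; otherwise keeping the unit dominates.
Gita, Uma and Ben are above the threshold, contributing 32 each; the remaining 7 contribute 0. Total contributed: 96.
The group account pays out 7.4 × 96 = 710.40 in total (split across the unequal shares, but the aggregate is all that matters for the group sum).
The 7 free-riders keep 32 each, adding 224. Group total = 224 + 710.40 = 934.40.

934.40 points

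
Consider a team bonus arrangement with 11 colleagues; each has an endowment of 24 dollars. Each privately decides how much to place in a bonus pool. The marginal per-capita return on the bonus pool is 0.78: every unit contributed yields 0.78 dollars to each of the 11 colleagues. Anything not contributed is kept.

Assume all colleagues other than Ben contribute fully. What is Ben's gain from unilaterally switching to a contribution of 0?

Switching from a contribution of 24 to 0 lets Ben keep an extra 24 dollars, but lowers the bonus pool by 24, which costs Ben their own share of that drop: 0.78 × 24 = 18.72.
Net gain = 24 − 18.72 = 5.28. The private return per contributed unit (0.78) is below 1, so free-riding is indeed the best response regardless of what the others do.

5.28 dollars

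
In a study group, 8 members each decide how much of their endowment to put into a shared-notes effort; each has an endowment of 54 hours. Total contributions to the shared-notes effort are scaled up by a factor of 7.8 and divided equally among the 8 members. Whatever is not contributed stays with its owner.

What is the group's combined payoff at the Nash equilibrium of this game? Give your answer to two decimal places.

432.00 hours

Each contributed unit returns 7.8/8 = 0.9750 to its contributor — below 1 — so contributing 0 is dominant for every player. At the Nash equilibrium everyone keeps their 54, and the group total is 8 × 54 = 432.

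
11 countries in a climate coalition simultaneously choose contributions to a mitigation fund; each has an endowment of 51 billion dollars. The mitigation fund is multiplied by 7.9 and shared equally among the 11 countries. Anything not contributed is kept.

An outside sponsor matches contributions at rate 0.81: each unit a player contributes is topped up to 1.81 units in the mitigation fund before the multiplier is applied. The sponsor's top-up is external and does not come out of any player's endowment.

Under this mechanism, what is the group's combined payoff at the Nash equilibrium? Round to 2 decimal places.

Under the mechanism each unit contributed yields 7.9 × 1.81 / 11 = 1.2999 back to its contributor per unit of net cost, which exceeds 1, making full contribution the dominant choice for everyone.
So the Nash equilibrium is full contribution by all 11; the group earns 7.9 × 1.81 × 561 = 8021.74.

8021.74 billion dollars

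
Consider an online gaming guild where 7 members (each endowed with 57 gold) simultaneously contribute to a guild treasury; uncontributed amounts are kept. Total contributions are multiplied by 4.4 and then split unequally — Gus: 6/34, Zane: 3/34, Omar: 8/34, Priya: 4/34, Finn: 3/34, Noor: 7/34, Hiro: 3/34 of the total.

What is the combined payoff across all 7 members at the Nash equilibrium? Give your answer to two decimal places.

For player j, contributing a unit is worthwhile iff 4.4 × (j's share) ≥ 1, i.e. iff j's share is at least 0.2273.
Only Omar (8/34) clears that bar, contributing 57; the remaining 6 contribute 0. Total contributed: 57.
The guild treasury pays out 4.4 × 57 = 250.80 in total (split across the unequal shares, but the aggregate is all that matters for the group sum).
The 6 free-riders keep 57 each, adding 342. Group total = 342 + 250.80 = 592.80.

592.80 gold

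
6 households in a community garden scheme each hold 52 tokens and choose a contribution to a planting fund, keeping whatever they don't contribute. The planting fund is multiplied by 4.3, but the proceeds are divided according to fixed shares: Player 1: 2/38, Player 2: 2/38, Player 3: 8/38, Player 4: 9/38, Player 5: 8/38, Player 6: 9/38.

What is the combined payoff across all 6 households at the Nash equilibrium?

Player j's private return per contributed unit is 4.3 × (j's share). Contributing is weakly dominant for j when that share is at least 1/4.3 = 0.2326, and contributing 0 is dominant otherwise.
Player 4 and Player 6 clear that bar, contributing 52 each; the remaining 4 contribute 0. Total contributed: 104.
The planting fund pays out 4.3 × 104 = 447.20 in total (split across the unequal shares, but the aggregate is all that matters for the group sum).
The 4 free-riders keep 52 each, adding 208. Group total = 208 + 447.20 = 655.20.

655.20 tokens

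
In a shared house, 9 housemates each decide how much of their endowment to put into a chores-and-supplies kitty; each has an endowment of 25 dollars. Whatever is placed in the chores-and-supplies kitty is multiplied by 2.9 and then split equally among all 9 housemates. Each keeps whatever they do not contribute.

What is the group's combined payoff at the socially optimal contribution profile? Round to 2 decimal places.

Each contributed unit returns 2.900 to the group as a whole (0.3222 to each of 9 players), which exceeds 1, so the social optimum is full contribution: group total = 2.900 × 225 = 652.50.

652.50 dollars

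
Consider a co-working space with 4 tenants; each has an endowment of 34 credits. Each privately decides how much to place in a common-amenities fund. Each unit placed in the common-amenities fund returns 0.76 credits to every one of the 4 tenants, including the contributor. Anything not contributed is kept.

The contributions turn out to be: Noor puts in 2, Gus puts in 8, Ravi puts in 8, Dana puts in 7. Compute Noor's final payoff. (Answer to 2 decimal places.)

Total contributed: 2 + 8 + 8 + 7 = 25.
Each receives 0.76 × 25 = 19.00 from the common-amenities fund.
Noor keeps 34 − 2 = 32, so Noor's payoff is 32 + 19.00 = 51.00.

51.00 credits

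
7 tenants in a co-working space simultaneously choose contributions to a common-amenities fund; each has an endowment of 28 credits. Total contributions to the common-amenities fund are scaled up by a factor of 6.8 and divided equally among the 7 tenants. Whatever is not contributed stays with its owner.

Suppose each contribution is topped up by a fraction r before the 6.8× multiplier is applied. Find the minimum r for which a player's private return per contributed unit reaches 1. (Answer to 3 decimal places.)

With matching at rate r, one contributed unit becomes (1 + r) in the common-amenities fund and returns 6.8 × (1 + r) / 7 to the contributor.
Setting this equal to 1: 1 + r = 7/6.8 = 1.0294.
So the minimum matching rate is r = 1.0294 − 1 = 0.029.

0.029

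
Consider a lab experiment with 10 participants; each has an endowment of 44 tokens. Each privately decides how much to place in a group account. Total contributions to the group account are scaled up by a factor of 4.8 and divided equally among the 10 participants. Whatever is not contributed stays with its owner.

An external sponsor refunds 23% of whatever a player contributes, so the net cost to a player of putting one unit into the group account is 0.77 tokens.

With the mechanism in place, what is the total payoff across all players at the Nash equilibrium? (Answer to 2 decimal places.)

Even with the mechanism, each unit contributed returns only (4.8/10) / 0.77 = 0.6234 per unit of net cost, so contributing nothing is still dominant.
At the Nash equilibrium no one contributes; group total payoff = 10 × 44 = 440.

440.00 tokens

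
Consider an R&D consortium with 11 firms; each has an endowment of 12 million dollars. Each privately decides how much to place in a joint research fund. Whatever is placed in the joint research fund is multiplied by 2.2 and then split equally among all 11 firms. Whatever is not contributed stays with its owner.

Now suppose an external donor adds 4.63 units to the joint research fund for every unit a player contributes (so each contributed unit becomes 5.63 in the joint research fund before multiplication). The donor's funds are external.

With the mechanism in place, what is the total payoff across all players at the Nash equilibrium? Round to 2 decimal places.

1634.95 million dollars

Under the mechanism each unit contributed yields 2.2 × 5.63 / 11 = 1.1260 back to its contributor per unit of net cost, which exceeds 1, making full contribution the dominant choice for everyone.
So the Nash equilibrium is full contribution by all 11; the group earns 2.2 × 5.63 × 132 = 1634.95.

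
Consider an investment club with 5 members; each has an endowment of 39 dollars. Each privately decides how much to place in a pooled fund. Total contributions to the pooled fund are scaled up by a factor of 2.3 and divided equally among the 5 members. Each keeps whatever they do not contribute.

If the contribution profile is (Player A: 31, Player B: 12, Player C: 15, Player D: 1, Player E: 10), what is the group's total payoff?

284.70 dollars

Total contributed: 31 + 12 + 15 + 1 + 10 = 69; total kept: 5 × 39 − 69 = 126.
The pooled fund pays out 2.3 × 69 = 158.70 in aggregate.
Group total = 126 + 158.70 = 284.70.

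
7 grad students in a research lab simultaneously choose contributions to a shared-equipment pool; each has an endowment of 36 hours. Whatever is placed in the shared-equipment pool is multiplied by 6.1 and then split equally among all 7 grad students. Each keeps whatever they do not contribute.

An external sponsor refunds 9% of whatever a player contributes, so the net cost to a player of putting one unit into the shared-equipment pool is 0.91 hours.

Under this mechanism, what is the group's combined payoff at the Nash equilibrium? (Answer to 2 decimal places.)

252.00 hours

The effective private return is (6.1/7) / 0.91 = 0.9576, which is still under 1, so the mechanism doesn't change anyone's dominant strategy: zero contribution.
Everyone keeps their endowment and the group total is 7 × 36 = 252.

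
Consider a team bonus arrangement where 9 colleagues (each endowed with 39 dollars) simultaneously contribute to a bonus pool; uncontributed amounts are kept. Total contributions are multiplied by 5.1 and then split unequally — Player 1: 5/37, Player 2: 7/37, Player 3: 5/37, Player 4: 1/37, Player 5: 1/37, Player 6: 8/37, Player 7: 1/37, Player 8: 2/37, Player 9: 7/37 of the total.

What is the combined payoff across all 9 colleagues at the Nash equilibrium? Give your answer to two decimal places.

510.90 dollars

A player with share s gets back 5.1·s per unit contributed, so full contribution is dominant for anyone with s > 1/5.1 = 0.1961 and zero contribution is dominant for anyone below.
The only share above 0.1961 is Player 6's 8/37, contributing 39; the remaining 8 contribute 0. Total contributed: 39.
The bonus pool pays out 5.1 × 39 = 198.90 in total (split across the unequal shares, but the aggregate is all that matters for the group sum).
The 8 free-riders keep 39 each, adding 312. Group total = 312 + 198.90 = 510.90.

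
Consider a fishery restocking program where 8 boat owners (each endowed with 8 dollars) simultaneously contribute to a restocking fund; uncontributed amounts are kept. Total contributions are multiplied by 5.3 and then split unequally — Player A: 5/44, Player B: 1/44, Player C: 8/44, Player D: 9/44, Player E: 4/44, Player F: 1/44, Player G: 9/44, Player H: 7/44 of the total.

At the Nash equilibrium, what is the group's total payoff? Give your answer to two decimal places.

For player j, contributing a unit is worthwhile iff 5.3 × (j's share) ≥ 1, i.e. iff j's share is at least 0.1887.
Player D and Player G clear that bar, contributing 8 each; the remaining 6 contribute 0. Total contributed: 16.
The restocking fund pays out 5.3 × 16 = 84.80 in total (split across the unequal shares, but the aggregate is all that matters for the group sum).
The 6 free-riders keep 8 each, adding 48. Group total = 48 + 84.80 = 132.80.

132.80 dollars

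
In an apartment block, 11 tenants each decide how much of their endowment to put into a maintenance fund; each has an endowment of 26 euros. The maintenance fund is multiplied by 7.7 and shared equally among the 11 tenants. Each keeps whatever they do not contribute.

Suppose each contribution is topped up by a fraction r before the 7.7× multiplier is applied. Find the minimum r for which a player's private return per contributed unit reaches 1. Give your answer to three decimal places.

With matching at rate r, one contributed unit becomes (1 + r) in the maintenance fund and returns 7.7 × (1 + r) / 11 to the contributor.
Setting this equal to 1: 1 + r = 11/7.7 = 1.4286.
So the minimum matching rate is r = 1.4286 − 1 = 0.429.

0.429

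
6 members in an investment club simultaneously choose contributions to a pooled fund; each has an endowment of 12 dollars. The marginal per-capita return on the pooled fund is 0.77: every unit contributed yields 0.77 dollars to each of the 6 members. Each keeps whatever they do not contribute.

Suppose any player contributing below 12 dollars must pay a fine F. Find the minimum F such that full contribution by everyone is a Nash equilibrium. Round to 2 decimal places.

Given the others contribute fully, the best deviation is to contribute 0 (any partial contribution still incurs the fine and gives up units whose private return 0.77 is below 1).
Deviating from 12 to 0 saves 12 dollars but forfeits the deviator's share of the drop in the pooled fund: 0.77 × 12 = 9.24.
So the deviation gain is 12 − 9.24 = 2.76, and the fine must be at least 2.76 dollars to wipe it out.

2.76 dollars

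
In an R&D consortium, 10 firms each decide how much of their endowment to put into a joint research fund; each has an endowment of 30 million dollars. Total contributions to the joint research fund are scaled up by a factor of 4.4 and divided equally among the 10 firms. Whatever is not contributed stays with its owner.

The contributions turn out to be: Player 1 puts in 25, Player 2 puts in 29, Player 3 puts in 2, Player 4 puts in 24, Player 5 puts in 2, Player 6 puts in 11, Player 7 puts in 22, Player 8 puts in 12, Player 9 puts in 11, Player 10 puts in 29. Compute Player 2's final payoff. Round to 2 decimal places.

74.48 million dollars

Total contributed: 25 + 29 + 2 + 24 + 2 + 11 + 22 + 12 + 11 + 29 = 167.
Each receives 4.4 × 167 / 10 = 73.48 from the joint research fund.
Player 2 keeps 30 − 29 = 1, so Player 2's payoff is 1 + 73.48 = 74.48.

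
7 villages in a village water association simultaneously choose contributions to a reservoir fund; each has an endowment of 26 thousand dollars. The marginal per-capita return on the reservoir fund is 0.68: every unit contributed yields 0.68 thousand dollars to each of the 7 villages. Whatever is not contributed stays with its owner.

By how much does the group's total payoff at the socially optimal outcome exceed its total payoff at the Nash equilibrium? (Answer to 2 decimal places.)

684.32 thousand dollars

The private return per contributed unit is 0.68 < 1, so contributing 0 is dominant for every player. At the Nash equilibrium everyone keeps their 26, and the group total is 7 × 26 = 182.
Each contributed unit returns 4.760 to the group as a whole (0.68 to each of 7 players), which exceeds 1, so the social optimum is full contribution: group total = 4.760 × 182 = 866.32.
Efficiency loss = 866.32 − 182 = 684.32.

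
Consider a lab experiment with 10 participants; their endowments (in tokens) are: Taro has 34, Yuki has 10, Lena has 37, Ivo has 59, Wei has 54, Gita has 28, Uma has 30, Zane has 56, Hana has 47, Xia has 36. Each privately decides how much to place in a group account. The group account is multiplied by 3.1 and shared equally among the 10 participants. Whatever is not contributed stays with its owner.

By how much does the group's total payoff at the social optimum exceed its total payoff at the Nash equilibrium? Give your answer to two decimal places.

821.10 tokens

The private return per contributed unit is 3.1/10 = 0.3100 < 1 for every player regardless of endowment, so the Nash equilibrium is zero contribution and the group total is Σ E_j = 34 + 10 + 37 + 59 + 54 + 28 + 30 + 56 + 47 + 36 = 391.
Each contributed unit returns 3.100 to the group, so the social optimum is full contribution by everyone: group total = 3.100 × 391 = 1212.10.
Efficiency loss = (3.100 − 1) × 391 = 821.10.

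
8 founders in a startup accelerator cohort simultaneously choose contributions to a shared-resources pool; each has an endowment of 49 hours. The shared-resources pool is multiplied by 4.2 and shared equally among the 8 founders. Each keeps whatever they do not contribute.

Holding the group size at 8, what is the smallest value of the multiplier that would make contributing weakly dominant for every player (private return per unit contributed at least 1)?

A contributed unit returns (multiplier)/8 to its contributor.
This reaches 1 exactly when the multiplier is 8.

8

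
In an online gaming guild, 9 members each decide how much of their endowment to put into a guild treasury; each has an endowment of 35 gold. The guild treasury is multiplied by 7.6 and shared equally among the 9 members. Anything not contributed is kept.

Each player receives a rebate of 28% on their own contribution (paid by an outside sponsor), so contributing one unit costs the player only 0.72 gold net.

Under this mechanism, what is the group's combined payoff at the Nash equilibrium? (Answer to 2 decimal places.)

2482.20 gold

Under the mechanism each unit contributed yields (7.6/9) / 0.72 = 1.1728 back to its contributor per unit of net cost, which exceeds 1, making full contribution the dominant choice for everyone.
At the Nash equilibrium everyone contributes 35. Group total payoff = 9 × (35 × 0.28 + 7.6 × 35) = 2482.20.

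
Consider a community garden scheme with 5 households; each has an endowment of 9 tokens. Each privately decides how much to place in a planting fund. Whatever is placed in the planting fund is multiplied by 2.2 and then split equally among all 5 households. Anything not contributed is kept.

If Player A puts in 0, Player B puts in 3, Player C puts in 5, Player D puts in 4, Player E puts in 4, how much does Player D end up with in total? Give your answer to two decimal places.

12.04 tokens

Total contributed: 0 + 3 + 5 + 4 + 4 = 16.
Each receives 2.2 × 16 / 5 = 7.04 from the planting fund.
Player D keeps 9 − 4 = 5, so Player D's payoff is 5 + 7.04 = 12.04.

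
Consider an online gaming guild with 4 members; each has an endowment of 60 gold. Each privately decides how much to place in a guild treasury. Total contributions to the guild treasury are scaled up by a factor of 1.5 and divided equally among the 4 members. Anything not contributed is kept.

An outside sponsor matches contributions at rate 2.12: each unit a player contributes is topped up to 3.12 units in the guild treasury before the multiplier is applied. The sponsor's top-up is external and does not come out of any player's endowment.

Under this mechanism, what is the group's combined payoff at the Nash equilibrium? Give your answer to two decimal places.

1123.20 gold

The effective private return per unit is now 1.5 × 3.12 / 4 = 1.1700 > 1, so every player's dominant strategy flips to full contribution.
So the Nash equilibrium is full contribution by all 4; the group earns 1.5 × 3.12 × 240 = 1123.20.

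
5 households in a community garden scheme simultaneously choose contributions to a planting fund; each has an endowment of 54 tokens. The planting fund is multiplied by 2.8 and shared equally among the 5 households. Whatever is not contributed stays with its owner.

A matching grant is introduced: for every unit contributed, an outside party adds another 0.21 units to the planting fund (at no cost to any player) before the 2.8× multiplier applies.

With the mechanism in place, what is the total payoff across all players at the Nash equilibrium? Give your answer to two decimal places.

270.00 tokens

With the mechanism, a contributed unit returns 2.8 × 1.21 / 5 = 0.6776 per unit of net cost — still below 1 — so contributing 0 remains dominant for every player.
At the Nash equilibrium no one contributes; group total payoff = 5 × 54 = 270.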